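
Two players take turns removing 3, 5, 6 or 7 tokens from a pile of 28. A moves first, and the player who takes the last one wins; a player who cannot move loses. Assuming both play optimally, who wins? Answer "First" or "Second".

i:   0  1  2  3  4  5  6  7  8  9 10 11 12 13 14 15 16 17 18 19 20 21 22 23 24 25 26 27 28
     L  L  L  W  W  W  W  W  W  W  L  L  L  W  W  W  W  W  W  W  L  L  L  W  W  W  W  W  W
Position 28 is W, so the first player wins.

First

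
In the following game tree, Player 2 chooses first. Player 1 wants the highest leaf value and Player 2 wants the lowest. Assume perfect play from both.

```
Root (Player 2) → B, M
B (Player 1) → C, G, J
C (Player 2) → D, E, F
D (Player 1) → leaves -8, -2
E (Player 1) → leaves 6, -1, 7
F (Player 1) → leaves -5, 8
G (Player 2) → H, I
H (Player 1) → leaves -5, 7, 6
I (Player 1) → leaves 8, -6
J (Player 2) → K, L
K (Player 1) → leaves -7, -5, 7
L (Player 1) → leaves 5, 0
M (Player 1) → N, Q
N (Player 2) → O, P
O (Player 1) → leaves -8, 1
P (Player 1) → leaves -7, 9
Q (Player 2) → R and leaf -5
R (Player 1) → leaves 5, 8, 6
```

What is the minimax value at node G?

H: max(-5, 7, 6) = 7
I: max(8, -6) = 8
G: min(7, 8) = 7

7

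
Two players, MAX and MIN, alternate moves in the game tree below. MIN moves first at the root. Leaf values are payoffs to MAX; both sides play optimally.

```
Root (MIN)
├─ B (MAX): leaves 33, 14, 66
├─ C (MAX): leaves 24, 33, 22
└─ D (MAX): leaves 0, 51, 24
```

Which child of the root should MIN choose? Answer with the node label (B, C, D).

B (MAX): max(33, 14, 66) = 66
C (MAX): max(24, 33, 22) = 33
D (MAX): max(0, 51, 24) = 51
Root (MIN): min(66, 33, 51) = 33
MIN picks the child with the lowest value: C (value 33).

C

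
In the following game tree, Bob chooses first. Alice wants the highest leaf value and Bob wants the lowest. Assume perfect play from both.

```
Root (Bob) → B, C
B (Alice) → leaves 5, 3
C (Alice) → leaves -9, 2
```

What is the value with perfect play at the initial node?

B (Alice): max(5, 3) = 5
C (Alice): max(-9, 2) = 2
Root (Bob): min(5, 2) = 2

2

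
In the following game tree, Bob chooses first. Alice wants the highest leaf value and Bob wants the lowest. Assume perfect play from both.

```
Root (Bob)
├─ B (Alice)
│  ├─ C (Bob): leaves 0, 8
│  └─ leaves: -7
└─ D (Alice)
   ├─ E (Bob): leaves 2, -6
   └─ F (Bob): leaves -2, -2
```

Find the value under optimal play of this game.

-2

C (Bob): min(0, 8) = 0
B (Alice): max(0, -7) = 0
E (Bob): min(2, -6) = -6
F (Bob): min(-2, -2) = -2
D (Alice): max(-6, -2) = -2
Root (Bob): min(0, -2) = -2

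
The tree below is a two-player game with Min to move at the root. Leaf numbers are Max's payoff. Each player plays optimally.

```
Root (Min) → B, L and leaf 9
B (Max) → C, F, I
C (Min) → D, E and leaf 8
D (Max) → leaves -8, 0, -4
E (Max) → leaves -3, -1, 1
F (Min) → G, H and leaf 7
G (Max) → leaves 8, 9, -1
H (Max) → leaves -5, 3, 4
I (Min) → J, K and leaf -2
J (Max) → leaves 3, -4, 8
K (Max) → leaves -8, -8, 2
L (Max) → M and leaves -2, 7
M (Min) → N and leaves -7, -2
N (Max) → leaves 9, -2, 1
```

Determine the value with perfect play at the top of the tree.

4

D (Max): max(-8, 0, -4) = 0
E (Max): max(-3, -1, 1) = 1
C (Min): min(0, 1, 8) = 0
G (Max): max(8, 9, -1) = 9
H (Max): max(-5, 3, 4) = 4
F (Min): min(9, 4, 7) = 4
J (Max): max(3, -4, 8) = 8
K (Max): max(-8, -8, 2) = 2
I (Min): min(8, 2, -2) = -2
B (Max): max(0, 4, -2) = 4
N (Max): max(9, -2, 1) = 9
M (Min): min(9, -7, -2) = -7
L (Max): max(-7, -2, 7) = 7
Root (Min): min(4, 7, 9) = 4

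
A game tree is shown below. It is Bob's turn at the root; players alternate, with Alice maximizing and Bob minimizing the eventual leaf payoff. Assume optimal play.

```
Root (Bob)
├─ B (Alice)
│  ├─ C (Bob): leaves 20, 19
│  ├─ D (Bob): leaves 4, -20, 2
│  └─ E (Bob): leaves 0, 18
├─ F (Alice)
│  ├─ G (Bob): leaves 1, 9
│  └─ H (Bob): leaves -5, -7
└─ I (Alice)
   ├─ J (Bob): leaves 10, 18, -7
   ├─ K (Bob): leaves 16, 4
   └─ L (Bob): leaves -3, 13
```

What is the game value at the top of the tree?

C (Bob): min(20, 19) = 19
D (Bob): min(4, -20, 2) = -20
E (Bob): min(0, 18) = 0
B (Alice): max(19, -20, 0) = 19
G (Bob): min(1, 9) = 1
H (Bob): min(-5, -7) = -7
F (Alice): max(1, -7) = 1
J (Bob): min(10, 18, -7) = -7
K (Bob): min(16, 4) = 4
L (Bob): min(-3, 13) = -3
I (Alice): max(-7, 4, -3) = 4
Root (Bob): min(19, 1, 4) = 1

1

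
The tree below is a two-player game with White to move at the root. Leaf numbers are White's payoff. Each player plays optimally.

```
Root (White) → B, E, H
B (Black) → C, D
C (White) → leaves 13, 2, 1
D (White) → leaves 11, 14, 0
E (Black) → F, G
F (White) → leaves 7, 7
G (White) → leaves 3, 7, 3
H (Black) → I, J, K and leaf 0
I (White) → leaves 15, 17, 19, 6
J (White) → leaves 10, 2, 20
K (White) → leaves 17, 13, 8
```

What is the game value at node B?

C: max(13, 2, 1) = 13
D: max(11, 14, 0) = 14
B: min(13, 14) = 13

13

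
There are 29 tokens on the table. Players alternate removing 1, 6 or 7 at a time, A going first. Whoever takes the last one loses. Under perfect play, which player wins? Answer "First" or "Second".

Second

i:   0  1  2  3  4  5  6  7  8  9 10 11 12 13 14 15 16 17 18 19 20 21 22 23 24 25 26 27 28 29
     W  L  W  L  W  L  W  W  W  W  W  W  W  L  W  L  W  L  W  W  W  W  W  W  W  L  W  L  W  L
Position 29 is L, so the second player wins.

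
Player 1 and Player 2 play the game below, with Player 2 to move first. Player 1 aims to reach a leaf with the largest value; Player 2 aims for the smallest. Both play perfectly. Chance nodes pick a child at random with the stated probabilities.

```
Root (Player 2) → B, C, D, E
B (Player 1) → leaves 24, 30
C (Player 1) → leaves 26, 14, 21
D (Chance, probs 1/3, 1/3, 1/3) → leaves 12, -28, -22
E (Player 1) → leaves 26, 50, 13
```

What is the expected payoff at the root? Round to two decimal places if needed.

-12.67

B (Player 1): max(24, 30) = 30
C (Player 1): max(26, 14, 21) = 26
D (Chance): 1/3·12 + 1/3·-28 + 1/3·-22 = -12.67
E (Player 1): max(26, 50, 13) = 50
Root (Player 2): min(30, 26, -12.67, 50) = -12.67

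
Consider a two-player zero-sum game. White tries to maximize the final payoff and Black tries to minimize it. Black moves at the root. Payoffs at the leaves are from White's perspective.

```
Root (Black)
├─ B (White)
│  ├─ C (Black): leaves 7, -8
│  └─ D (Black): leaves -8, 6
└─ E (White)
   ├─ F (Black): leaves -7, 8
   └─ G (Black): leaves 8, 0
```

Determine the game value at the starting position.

C (Black): min(7, -8) = -8
D (Black): min(-8, 6) = -8
B (White): max(-8, -8) = -8
F (Black): min(-7, 8) = -7
G (Black): min(8, 0) = 0
E (White): max(-7, 0) = 0
Root (Black): min(-8, 0) = -8

-8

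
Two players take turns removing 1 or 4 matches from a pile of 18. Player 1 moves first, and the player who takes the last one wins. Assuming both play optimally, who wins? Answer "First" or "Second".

First

Positions where the player to move wins (W) vs loses (L):
i:   0  1  2  3  4  5  6  7  8  9 10 11 12 13 14 15 16 17 18
     L  W  L  W  W  L  W  L  W  W  L  W  L  W  W  L  W  L  W
Position 18 is W, so the first player wins.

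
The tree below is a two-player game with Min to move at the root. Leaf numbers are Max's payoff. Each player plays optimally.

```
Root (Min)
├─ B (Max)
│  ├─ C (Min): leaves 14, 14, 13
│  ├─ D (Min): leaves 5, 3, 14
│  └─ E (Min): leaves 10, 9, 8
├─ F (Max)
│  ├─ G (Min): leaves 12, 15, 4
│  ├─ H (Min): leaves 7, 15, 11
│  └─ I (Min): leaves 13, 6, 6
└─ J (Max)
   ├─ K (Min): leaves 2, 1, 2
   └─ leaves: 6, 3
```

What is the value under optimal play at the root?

C (Min): min(14, 14, 13) = 13
D (Min): min(5, 3, 14) = 3
E (Min): min(10, 9, 8) = 8
B (Max): max(13, 3, 8) = 13
G (Min): min(12, 15, 4) = 4
H (Min): min(7, 15, 11) = 7
I (Min): min(13, 6, 6) = 6
F (Max): max(4, 7, 6) = 7
K (Min): min(2, 1, 2) = 1
J (Max): max(1, 6, 3) = 6
Root (Min): min(13, 7, 6) = 6

6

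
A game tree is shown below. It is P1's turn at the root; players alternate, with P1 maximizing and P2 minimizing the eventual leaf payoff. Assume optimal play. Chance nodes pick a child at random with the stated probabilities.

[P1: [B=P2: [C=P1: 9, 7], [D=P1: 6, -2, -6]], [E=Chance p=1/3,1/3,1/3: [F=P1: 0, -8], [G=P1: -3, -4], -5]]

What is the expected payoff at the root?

6

C (P1): max(9, 7) = 9
D (P1): max(6, -2, -6) = 6
B (P2): min(9, 6) = 6
F (P1): max(0, -8) = 0
G (P1): max(-3, -4) = -3
E (Chance): 1/3·0 + 1/3·-3 + 1/3·-5 = -2.67
Root (P1): max(6, -2.67) = 6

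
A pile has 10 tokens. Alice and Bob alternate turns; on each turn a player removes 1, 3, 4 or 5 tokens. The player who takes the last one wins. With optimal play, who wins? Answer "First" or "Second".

Second

Positions where the player to move wins (W) vs loses (L):
i:   0  1  2  3  4  5  6  7  8  9 10
     L  W  L  W  W  W  W  W  L  W  L
Position 10 is L, so the second player wins.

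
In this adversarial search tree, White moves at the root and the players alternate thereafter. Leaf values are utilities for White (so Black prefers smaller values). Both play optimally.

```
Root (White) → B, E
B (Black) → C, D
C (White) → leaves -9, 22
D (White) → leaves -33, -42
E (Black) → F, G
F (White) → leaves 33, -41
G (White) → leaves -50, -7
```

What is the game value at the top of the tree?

-7

C (White): max(-9, 22) = 22
D (White): max(-33, -42) = -33
B (Black): min(22, -33) = -33
F (White): max(33, -41) = 33
G (White): max(-50, -7) = -7
E (Black): min(33, -7) = -7
Root (White): max(-33, -7) = -7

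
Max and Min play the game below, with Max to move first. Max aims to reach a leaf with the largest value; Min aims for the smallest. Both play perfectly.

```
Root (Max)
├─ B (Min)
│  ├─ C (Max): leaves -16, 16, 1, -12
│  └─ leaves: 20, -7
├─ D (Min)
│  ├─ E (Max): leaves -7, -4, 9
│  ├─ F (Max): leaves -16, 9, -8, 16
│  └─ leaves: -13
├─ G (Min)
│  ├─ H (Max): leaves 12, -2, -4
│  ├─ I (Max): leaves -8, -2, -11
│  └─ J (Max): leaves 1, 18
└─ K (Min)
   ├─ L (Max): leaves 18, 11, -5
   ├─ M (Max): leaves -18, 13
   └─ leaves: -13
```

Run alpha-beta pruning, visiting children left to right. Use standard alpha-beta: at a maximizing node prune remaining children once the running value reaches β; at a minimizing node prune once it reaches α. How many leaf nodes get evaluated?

25

C [α=-∞,β=+∞]: v=16
B [α=-∞,β=+∞]: v=-7
E [α=-7,β=+∞]: v=9
F [α=-7,β=9]: v=9 after child 2 ≥ β → β-cutoff, skip 2
D [α=-7,β=+∞]: v=-13
H [α=-7,β=+∞]: v=12
I [α=-7,β=12]: v=-2
J [α=-7,β=-2]: v=1 after child 1 ≥ β → β-cutoff, skip 1
G [α=-7,β=+∞]: v=-2
L [α=-2,β=+∞]: v=18
M [α=-2,β=18]: v=13
K [α=-2,β=+∞]: v=-13
Root [α=-∞,β=+∞]: v=-2
Leaves evaluated: 25 of 28.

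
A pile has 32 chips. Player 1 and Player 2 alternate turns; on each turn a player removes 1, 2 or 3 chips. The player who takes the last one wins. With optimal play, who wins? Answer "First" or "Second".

W/L table (W = player to move can force a win):
i:   0  1  2  3  4  5  6  7  8  9 10 11 12 13 14 15 16 17 18 19 20 21 22 23 24 25 26 27 28 29 30 31 32
     L  W  W  W  L  W  W  W  L  W  W  W  L  W  W  W  L  W  W  W  L  W  W  W  L  W  W  W  L  W  W  W  L
Position 32 is L, so the second player wins.

Second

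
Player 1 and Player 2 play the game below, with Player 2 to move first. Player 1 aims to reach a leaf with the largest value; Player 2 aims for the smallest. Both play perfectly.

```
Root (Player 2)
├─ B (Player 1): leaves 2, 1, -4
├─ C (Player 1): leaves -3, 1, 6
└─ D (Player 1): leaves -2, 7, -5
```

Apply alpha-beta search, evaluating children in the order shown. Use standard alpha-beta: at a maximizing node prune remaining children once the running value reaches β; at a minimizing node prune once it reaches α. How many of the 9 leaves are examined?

8

B [α=-∞,β=+∞]: v=2
C [α=-∞,β=2]: v=6
D [α=-∞,β=2]: v=7 after child 2 ≥ β → β-cutoff, skip 1
Root [α=-∞,β=+∞]: v=2
Leaves evaluated: 8 of 9.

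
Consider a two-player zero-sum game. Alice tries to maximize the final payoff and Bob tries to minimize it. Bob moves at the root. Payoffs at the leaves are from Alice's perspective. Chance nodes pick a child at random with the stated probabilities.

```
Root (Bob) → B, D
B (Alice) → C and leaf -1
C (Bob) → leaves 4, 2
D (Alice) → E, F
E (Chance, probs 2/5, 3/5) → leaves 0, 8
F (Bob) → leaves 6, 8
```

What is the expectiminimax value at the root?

C (Bob): min(4, 2) = 2
B (Alice): max(2, -1) = 2
E (Chance): 2/5·0 + 3/5·8 = 4.8
F (Bob): min(6, 8) = 6
D (Alice): max(4.8, 6) = 6
Root (Bob): min(2, 6) = 2

2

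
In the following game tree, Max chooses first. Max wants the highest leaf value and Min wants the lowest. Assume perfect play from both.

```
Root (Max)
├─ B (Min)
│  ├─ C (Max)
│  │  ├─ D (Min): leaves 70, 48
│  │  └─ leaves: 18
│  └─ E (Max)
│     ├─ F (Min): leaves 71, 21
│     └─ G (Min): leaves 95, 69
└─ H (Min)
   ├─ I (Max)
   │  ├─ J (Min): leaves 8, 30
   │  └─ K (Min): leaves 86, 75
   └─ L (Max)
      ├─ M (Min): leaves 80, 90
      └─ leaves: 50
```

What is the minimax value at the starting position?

75

D (Min): min(70, 48) = 48
C (Max): max(48, 18) = 48
F (Min): min(71, 21) = 21
G (Min): min(95, 69) = 69
E (Max): max(21, 69) = 69
B (Min): min(48, 69) = 48
J (Min): min(8, 30) = 8
K (Min): min(86, 75) = 75
I (Max): max(8, 75) = 75
M (Min): min(80, 90) = 80
L (Max): max(80, 50) = 80
H (Min): min(75, 80) = 75
Root (Max): max(48, 75) = 75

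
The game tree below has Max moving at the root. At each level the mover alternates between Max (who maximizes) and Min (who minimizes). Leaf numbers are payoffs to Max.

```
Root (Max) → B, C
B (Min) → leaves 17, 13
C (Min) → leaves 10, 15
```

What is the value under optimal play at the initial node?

13

B (Min): min(17, 13) = 13
C (Min): min(10, 15) = 10
Root (Max): max(13, 10) = 13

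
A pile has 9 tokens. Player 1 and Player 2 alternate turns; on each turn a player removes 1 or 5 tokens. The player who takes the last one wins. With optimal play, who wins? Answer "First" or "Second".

Positions where the player to move wins (W) vs loses (L):
i:   0  1  2  3  4  5  6  7  8  9
     L  W  L  W  L  W  L  W  L  W
Position 9 is W, so the first player wins.

First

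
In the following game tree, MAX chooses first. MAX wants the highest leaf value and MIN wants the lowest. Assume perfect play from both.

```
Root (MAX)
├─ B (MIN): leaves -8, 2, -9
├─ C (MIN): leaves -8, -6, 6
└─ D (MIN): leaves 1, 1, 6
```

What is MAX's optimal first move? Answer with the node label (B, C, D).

B (MIN): min(-8, 2, -9) = -9
C (MIN): min(-8, -6, 6) = -8
D (MIN): min(1, 1, 6) = 1
Root (MAX): max(-9, -8, 1) = 1
MAX picks the child with the highest value: D (value 1).

D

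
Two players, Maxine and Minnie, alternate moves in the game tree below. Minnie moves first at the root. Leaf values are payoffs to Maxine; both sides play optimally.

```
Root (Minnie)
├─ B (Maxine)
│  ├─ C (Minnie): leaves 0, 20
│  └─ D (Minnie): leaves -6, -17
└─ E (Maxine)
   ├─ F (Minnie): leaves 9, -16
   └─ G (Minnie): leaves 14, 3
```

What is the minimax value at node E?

3

F: min(9, -16) = -16
G: min(14, 3) = 3
E: max(-16, 3) = 3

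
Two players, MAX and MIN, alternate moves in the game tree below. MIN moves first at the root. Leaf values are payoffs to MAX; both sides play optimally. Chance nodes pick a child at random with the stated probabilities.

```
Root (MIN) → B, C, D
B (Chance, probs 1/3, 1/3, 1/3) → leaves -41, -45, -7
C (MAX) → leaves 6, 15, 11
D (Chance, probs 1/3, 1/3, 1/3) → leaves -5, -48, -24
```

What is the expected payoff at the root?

-31

B (Chance): 1/3·-41 + 1/3·-45 + 1/3·-7 = -31
C (MAX): max(6, 15, 11) = 15
D (Chance): 1/3·-5 + 1/3·-48 + 1/3·-24 = -25.67
Root (MIN): min(-31, 15, -25.67) = -31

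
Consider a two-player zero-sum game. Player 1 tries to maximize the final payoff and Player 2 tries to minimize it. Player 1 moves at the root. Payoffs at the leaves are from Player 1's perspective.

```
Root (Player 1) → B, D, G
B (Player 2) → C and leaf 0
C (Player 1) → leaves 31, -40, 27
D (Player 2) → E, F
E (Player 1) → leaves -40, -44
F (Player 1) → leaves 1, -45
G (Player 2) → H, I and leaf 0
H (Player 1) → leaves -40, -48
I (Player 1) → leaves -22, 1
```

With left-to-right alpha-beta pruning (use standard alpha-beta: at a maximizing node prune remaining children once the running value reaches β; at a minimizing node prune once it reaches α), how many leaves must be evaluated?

8

C [α=-∞,β=+∞]: v=31
B [α=-∞,β=+∞]: v=0
E [α=0,β=+∞]: v=-40
D [α=0,β=+∞]: v=-40 after child 1 ≤ α → α-cutoff, skip 1
H [α=0,β=+∞]: v=-40
G [α=0,β=+∞]: v=-40 after child 1 ≤ α → α-cutoff, skip 2
Root [α=-∞,β=+∞]: v=0
Leaves evaluated: 8 of 13.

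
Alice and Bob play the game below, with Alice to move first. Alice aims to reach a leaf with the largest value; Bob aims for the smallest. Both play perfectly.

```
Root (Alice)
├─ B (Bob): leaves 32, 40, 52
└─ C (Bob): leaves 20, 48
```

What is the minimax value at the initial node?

32

B (Bob): min(32, 40, 52) = 32
C (Bob): min(20, 48) = 20
Root (Alice): max(32, 20) = 32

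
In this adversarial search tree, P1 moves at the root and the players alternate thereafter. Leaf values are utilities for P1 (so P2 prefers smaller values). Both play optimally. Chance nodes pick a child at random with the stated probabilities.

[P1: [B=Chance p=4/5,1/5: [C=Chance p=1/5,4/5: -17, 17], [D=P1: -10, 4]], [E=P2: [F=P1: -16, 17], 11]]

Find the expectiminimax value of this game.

11

C (Chance): 1/5·-17 + 4/5·17 = 10.2
D (P1): max(-10, 4) = 4
B (Chance): 4/5·10.2 + 1/5·4 = 8.96
F (P1): max(-16, 17) = 17
E (P2): min(17, 11) = 11
Root (P1): max(8.96, 11) = 11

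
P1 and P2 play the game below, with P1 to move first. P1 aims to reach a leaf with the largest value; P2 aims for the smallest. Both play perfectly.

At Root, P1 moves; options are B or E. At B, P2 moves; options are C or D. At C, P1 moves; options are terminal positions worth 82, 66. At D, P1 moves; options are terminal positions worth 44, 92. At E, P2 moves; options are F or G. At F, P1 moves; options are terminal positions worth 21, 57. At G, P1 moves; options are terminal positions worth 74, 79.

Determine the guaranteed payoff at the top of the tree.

82

C (P1): max(82, 66) = 82
D (P1): max(44, 92) = 92
B (P2): min(82, 92) = 82
F (P1): max(21, 57) = 57
G (P1): max(74, 79) = 79
E (P2): min(57, 79) = 57
Root (P1): max(82, 57) = 82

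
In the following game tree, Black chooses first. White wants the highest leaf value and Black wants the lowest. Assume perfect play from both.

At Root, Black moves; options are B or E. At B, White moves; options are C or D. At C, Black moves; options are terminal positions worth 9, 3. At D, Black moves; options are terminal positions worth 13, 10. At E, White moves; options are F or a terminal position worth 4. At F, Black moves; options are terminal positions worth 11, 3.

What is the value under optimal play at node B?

C: min(9, 3) = 3
D: min(13, 10) = 10
B: max(3, 10) = 10

10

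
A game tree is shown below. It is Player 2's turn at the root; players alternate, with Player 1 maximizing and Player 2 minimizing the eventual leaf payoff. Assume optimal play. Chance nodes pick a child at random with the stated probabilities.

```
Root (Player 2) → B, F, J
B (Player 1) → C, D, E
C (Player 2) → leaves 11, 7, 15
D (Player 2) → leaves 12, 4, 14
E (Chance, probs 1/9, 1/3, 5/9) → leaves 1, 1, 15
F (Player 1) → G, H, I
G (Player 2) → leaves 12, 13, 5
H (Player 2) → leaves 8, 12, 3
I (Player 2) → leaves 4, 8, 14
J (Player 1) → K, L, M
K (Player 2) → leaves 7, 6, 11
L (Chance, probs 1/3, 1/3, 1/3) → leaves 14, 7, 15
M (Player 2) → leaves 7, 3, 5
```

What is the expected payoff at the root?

C (Player 2): min(11, 7, 15) = 7
D (Player 2): min(12, 4, 14) = 4
E (Chance): 1/9·1 + 1/3·1 + 5/9·15 = 8.78
B (Player 1): max(7, 4, 8.78) = 8.78
G (Player 2): min(12, 13, 5) = 5
H (Player 2): min(8, 12, 3) = 3
I (Player 2): min(4, 8, 14) = 4
F (Player 1): max(5, 3, 4) = 5
K (Player 2): min(7, 6, 11) = 6
L (Chance): 1/3·14 + 1/3·7 + 1/3·15 = 12
M (Player 2): min(7, 3, 5) = 3
J (Player 1): max(6, 12, 3) = 12
Root (Player 2): min(8.78, 5, 12) = 5

5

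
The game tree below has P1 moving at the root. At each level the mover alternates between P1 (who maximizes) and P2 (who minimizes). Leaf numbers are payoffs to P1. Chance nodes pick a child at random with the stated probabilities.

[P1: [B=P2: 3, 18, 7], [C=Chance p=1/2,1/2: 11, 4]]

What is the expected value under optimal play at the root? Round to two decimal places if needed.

7.5

B (P2): min(3, 18, 7) = 3
C (Chance): 1/2·11 + 1/2·4 = 7.5
Root (P1): max(3, 7.5) = 7.5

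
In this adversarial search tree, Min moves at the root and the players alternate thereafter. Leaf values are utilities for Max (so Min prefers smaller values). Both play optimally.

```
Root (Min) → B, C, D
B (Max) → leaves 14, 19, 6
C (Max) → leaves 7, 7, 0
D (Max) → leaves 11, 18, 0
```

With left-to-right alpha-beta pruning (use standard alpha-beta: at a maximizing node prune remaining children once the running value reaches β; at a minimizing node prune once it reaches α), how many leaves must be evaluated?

B [α=-∞,β=+∞]: v=19
C [α=-∞,β=19]: v=7
D [α=-∞,β=7]: v=11 after child 1 ≥ β → β-cutoff, skip 2
Root [α=-∞,β=+∞]: v=7
Leaves evaluated: 7 of 9.

7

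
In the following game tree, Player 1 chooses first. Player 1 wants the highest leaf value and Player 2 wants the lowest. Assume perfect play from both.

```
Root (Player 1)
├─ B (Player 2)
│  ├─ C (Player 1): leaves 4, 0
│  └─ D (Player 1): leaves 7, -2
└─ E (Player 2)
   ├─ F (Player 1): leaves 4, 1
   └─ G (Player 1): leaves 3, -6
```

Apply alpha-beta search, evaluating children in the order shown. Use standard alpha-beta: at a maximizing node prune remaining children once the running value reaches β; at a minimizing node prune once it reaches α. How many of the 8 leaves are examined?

C [α=-∞,β=+∞]: v=4
D [α=-∞,β=4]: v=7 after child 1 ≥ β → β-cutoff, skip 1
B [α=-∞,β=+∞]: v=4
F [α=4,β=+∞]: v=4
E [α=4,β=+∞]: v=4 after child 1 ≤ α → α-cutoff, skip 1
Root [α=-∞,β=+∞]: v=4
Leaves evaluated: 5 of 8.

5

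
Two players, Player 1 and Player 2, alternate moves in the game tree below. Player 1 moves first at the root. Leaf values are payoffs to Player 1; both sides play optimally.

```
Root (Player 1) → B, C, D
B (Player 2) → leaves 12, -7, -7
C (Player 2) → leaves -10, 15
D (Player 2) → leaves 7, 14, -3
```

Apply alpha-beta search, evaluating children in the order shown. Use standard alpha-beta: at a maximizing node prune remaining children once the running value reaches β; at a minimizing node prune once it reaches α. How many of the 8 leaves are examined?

B [α=-∞,β=+∞]: v=-7
C [α=-7,β=+∞]: v=-10 after child 1 ≤ α → α-cutoff, skip 1
D [α=-7,β=+∞]: v=-3
Root [α=-∞,β=+∞]: v=-3
Leaves evaluated: 7 of 8.

7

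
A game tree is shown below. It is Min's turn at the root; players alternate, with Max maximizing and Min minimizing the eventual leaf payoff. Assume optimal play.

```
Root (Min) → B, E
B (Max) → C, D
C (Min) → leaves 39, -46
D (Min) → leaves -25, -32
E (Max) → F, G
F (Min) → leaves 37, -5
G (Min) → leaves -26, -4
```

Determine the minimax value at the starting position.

C (Min): min(39, -46) = -46
D (Min): min(-25, -32) = -32
B (Max): max(-46, -32) = -32
F (Min): min(37, -5) = -5
G (Min): min(-26, -4) = -26
E (Max): max(-5, -26) = -5
Root (Min): min(-32, -5) = -32

-32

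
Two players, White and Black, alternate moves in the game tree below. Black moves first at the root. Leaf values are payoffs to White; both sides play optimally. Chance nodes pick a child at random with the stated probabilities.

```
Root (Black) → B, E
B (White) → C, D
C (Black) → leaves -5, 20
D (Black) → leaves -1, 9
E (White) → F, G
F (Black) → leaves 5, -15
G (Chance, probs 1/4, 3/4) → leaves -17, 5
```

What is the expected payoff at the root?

-1

C (Black): min(-5, 20) = -5
D (Black): min(-1, 9) = -1
B (White): max(-5, -1) = -1
F (Black): min(5, -15) = -15
G (Chance): 1/4·-17 + 3/4·5 = -0.5
E (White): max(-15, -0.5) = -0.5
Root (Black): min(-1, -0.5) = -1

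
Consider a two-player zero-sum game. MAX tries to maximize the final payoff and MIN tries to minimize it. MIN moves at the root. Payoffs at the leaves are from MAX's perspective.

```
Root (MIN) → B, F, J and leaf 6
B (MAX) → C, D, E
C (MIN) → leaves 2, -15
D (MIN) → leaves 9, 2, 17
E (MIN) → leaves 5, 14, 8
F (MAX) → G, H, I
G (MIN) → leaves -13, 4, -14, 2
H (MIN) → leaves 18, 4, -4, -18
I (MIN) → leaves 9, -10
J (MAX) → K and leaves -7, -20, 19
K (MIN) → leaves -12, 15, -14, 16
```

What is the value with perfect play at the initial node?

C (MIN): min(2, -15) = -15
D (MIN): min(9, 2, 17) = 2
E (MIN): min(5, 14, 8) = 5
B (MAX): max(-15, 2, 5) = 5
G (MIN): min(-13, 4, -14, 2) = -14
H (MIN): min(18, 4, -4, -18) = -18
I (MIN): min(9, -10) = -10
F (MAX): max(-14, -18, -10) = -10
K (MIN): min(-12, 15, -14, 16) = -14
J (MAX): max(-14, -7, -20, 19) = 19
Root (MIN): min(5, -10, 19, 6) = -10

-10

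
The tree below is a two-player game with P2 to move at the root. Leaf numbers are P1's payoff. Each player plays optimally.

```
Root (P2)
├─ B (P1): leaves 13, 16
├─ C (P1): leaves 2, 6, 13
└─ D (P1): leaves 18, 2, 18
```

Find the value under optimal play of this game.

13

B (P1): max(13, 16) = 16
C (P1): max(2, 6, 13) = 13
D (P1): max(18, 2, 18) = 18
Root (P2): min(16, 13, 18) = 13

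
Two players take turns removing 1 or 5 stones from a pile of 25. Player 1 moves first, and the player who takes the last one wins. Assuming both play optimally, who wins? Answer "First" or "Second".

Positions where the player to move wins (W) vs loses (L):
i:   0  1  2  3  4  5  6  7  8  9 10 11 12 13 14 15 16 17 18 19 20 21 22 23 24 25
     L  W  L  W  L  W  L  W  L  W  L  W  L  W  L  W  L  W  L  W  L  W  L  W  L  W
Position 25 is W, so the first player wins.

First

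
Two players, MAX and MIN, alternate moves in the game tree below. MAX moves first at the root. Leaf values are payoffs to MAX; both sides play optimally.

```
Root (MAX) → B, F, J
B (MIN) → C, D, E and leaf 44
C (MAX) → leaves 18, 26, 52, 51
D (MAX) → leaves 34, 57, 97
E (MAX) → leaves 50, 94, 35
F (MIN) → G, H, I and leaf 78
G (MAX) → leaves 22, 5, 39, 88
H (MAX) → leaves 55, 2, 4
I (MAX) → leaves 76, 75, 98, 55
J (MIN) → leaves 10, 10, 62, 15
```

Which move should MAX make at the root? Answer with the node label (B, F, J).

F

C (MAX): max(18, 26, 52, 51) = 52
D (MAX): max(34, 57, 97) = 97
E (MAX): max(50, 94, 35) = 94
B (MIN): min(52, 97, 94, 44) = 44
G (MAX): max(22, 5, 39, 88) = 88
H (MAX): max(55, 2, 4) = 55
I (MAX): max(76, 75, 98, 55) = 98
F (MIN): min(88, 55, 98, 78) = 55
J (MIN): min(10, 10, 62, 15) = 10
Root (MAX): max(44, 55, 10) = 55
MAX picks the child with the highest value: F (value 55).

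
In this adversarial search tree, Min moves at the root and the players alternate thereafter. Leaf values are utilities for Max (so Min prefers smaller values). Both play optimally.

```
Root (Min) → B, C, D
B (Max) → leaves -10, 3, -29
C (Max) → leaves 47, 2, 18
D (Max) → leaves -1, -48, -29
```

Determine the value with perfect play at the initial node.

-1

B (Max): max(-10, 3, -29) = 3
C (Max): max(47, 2, 18) = 47
D (Max): max(-1, -48, -29) = -1
Root (Min): min(3, 47, -1) = -1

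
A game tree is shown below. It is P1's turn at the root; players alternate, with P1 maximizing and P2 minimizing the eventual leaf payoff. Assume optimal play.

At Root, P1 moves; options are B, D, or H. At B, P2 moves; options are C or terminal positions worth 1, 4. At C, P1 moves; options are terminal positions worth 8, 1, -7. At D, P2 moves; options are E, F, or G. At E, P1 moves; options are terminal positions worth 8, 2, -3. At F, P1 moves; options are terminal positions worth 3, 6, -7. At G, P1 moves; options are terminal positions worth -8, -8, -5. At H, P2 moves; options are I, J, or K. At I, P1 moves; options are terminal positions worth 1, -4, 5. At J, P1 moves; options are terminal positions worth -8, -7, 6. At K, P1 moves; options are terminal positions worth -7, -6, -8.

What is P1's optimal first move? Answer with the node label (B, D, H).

C (P1): max(8, 1, -7) = 8
B (P2): min(8, 1, 4) = 1
E (P1): max(8, 2, -3) = 8
F (P1): max(3, 6, -7) = 6
G (P1): max(-8, -8, -5) = -5
D (P2): min(8, 6, -5) = -5
I (P1): max(1, -4, 5) = 5
J (P1): max(-8, -7, 6) = 6
K (P1): max(-7, -6, -8) = -6
H (P2): min(5, 6, -6) = -6
Root (P1): max(1, -5, -6) = 1
P1 picks the child with the highest value: B (value 1).

B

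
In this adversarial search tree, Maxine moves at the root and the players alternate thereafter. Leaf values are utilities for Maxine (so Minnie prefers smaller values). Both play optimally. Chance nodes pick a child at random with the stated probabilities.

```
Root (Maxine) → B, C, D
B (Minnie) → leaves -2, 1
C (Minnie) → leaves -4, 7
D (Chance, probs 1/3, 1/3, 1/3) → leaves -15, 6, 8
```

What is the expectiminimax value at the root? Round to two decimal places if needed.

-0.33

B (Minnie): min(-2, 1) = -2
C (Minnie): min(-4, 7) = -4
D (Chance): 1/3·-15 + 1/3·6 + 1/3·8 = -0.33
Root (Maxine): max(-2, -4, -0.33) = -0.33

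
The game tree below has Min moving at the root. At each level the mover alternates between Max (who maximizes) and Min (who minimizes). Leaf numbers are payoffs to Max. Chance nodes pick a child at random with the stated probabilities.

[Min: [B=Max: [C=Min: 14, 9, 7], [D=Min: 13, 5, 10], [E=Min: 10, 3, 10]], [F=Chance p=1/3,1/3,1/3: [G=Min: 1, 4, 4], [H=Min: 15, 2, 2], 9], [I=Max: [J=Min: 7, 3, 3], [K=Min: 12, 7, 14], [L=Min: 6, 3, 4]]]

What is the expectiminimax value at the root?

C (Min): min(14, 9, 7) = 7
D (Min): min(13, 5, 10) = 5
E (Min): min(10, 3, 10) = 3
B (Max): max(7, 5, 3) = 7
G (Min): min(1, 4, 4) = 1
H (Min): min(15, 2, 2) = 2
F (Chance): 1/3·1 + 1/3·2 + 1/3·9 = 4
J (Min): min(7, 3, 3) = 3
K (Min): min(12, 7, 14) = 7
L (Min): min(6, 3, 4) = 3
I (Max): max(3, 7, 3) = 7
Root (Min): min(7, 4, 7) = 4

4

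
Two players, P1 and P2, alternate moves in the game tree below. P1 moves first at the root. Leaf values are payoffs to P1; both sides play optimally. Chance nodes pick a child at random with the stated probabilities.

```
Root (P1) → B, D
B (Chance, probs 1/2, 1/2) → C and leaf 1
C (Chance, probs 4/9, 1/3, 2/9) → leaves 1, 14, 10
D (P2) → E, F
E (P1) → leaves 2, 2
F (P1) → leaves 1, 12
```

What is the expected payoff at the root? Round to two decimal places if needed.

4.17

C (Chance): 4/9·1 + 1/3·14 + 2/9·10 = 7.33
B (Chance): 1/2·7.33 + 1/2·1 = 4.17
E (P1): max(2, 2) = 2
F (P1): max(1, 12) = 12
D (P2): min(2, 12) = 2
Root (P1): max(4.17, 2) = 4.17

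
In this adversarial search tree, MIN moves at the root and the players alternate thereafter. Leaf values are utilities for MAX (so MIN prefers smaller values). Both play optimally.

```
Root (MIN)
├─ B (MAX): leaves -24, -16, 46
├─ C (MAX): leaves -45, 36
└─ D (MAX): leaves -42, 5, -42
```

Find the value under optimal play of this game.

B (MAX): max(-24, -16, 46) = 46
C (MAX): max(-45, 36) = 36
D (MAX): max(-42, 5, -42) = 5
Root (MIN): min(46, 36, 5) = 5

5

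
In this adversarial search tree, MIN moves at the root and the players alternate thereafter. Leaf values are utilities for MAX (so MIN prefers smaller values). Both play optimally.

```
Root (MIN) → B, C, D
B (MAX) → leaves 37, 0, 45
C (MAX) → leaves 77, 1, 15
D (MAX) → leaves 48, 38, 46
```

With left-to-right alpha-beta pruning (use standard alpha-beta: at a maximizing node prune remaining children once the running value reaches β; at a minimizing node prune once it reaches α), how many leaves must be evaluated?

B [α=-∞,β=+∞]: v=45
C [α=-∞,β=45]: v=77 after child 1 ≥ β → β-cutoff, skip 2
D [α=-∞,β=45]: v=48 after child 1 ≥ β → β-cutoff, skip 2
Root [α=-∞,β=+∞]: v=45
Leaves evaluated: 5 of 9.

5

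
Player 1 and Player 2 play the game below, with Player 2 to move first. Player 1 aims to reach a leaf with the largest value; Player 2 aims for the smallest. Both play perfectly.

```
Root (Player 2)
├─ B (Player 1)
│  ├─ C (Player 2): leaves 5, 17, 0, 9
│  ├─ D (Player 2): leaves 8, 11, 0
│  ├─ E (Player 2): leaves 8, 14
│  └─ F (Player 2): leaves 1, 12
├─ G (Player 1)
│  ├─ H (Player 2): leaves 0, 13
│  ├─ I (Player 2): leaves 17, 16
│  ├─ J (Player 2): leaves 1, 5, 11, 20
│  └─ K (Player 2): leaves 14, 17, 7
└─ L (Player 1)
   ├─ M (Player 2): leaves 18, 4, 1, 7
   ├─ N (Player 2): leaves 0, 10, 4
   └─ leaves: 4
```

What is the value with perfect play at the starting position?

C (Player 2): min(5, 17, 0, 9) = 0
D (Player 2): min(8, 11, 0) = 0
E (Player 2): min(8, 14) = 8
F (Player 2): min(1, 12) = 1
B (Player 1): max(0, 0, 8, 1) = 8
H (Player 2): min(0, 13) = 0
I (Player 2): min(17, 16) = 16
J (Player 2): min(1, 5, 11, 20) = 1
K (Player 2): min(14, 17, 7) = 7
G (Player 1): max(0, 16, 1, 7) = 16
M (Player 2): min(18, 4, 1, 7) = 1
N (Player 2): min(0, 10, 4) = 0
L (Player 1): max(1, 0, 4) = 4
Root (Player 2): min(8, 16, 4) = 4

4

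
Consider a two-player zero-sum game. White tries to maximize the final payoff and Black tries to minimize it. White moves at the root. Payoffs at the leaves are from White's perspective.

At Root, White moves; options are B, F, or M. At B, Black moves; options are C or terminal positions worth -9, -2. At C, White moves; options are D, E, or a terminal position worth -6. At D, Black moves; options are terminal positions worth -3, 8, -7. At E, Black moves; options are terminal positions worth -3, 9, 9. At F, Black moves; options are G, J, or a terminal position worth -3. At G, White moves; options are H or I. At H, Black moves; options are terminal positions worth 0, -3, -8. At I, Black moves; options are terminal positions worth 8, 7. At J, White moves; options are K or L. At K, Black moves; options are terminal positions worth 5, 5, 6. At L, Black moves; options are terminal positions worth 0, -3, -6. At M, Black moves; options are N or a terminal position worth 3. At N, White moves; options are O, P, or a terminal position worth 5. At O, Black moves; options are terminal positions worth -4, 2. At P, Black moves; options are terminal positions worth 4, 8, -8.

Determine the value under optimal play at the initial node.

D (Black): min(-3, 8, -7) = -7
E (Black): min(-3, 9, 9) = -3
C (White): max(-7, -3, -6) = -3
B (Black): min(-3, -9, -2) = -9
H (Black): min(0, -3, -8) = -8
I (Black): min(8, 7) = 7
G (White): max(-8, 7) = 7
K (Black): min(5, 5, 6) = 5
L (Black): min(0, -3, -6) = -6
J (White): max(5, -6) = 5
F (Black): min(7, 5, -3) = -3
O (Black): min(-4, 2) = -4
P (Black): min(4, 8, -8) = -8
N (White): max(-4, -8, 5) = 5
M (Black): min(5, 3) = 3
Root (White): max(-9, -3, 3) = 3

3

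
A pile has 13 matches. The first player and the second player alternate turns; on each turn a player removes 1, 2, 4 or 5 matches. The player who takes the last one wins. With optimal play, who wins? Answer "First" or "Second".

First

W/L table (W = player to move can force a win):
i:   0  1  2  3  4  5  6  7  8  9 10 11 12 13
     L  W  W  L  W  W  L  W  W  L  W  W  L  W
Position 13 is W, so the first player wins.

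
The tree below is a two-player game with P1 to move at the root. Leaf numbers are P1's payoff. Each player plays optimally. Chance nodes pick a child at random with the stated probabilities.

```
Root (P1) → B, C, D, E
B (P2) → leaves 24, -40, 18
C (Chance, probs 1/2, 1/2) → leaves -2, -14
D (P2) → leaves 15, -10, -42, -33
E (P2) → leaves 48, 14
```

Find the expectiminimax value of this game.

B (P2): min(24, -40, 18) = -40
C (Chance): 1/2·-2 + 1/2·-14 = -8
D (P2): min(15, -10, -42, -33) = -42
E (P2): min(48, 14) = 14
Root (P1): max(-40, -8, -42, 14) = 14

14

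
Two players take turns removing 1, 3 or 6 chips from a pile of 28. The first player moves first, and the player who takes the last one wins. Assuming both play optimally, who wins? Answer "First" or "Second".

First

Mark each pile size as W (mover wins) or L (mover loses):
i:   0  1  2  3  4  5  6  7  8  9 10 11 12 13 14 15 16 17 18 19 20 21 22 23 24 25 26 27 28
     L  W  L  W  L  W  W  W  W  L  W  L  W  L  W  W  W  W  L  W  L  W  L  W  W  W  W  L  W
Position 28 is W, so the first player wins.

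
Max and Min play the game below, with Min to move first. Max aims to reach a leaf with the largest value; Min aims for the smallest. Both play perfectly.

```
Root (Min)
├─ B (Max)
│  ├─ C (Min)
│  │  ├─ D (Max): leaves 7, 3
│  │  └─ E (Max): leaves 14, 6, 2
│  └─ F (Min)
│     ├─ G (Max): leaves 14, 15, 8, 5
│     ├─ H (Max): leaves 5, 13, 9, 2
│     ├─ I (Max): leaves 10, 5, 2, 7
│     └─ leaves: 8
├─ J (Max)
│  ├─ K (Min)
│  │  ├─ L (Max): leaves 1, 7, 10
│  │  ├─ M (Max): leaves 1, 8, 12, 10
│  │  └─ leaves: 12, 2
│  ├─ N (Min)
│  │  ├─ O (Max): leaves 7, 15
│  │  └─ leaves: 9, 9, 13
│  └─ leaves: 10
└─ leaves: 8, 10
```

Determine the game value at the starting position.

D (Max): max(7, 3) = 7
E (Max): max(14, 6, 2) = 14
C (Min): min(7, 14) = 7
G (Max): max(14, 15, 8, 5) = 15
H (Max): max(5, 13, 9, 2) = 13
I (Max): max(10, 5, 2, 7) = 10
F (Min): min(15, 13, 10, 8) = 8
B (Max): max(7, 8) = 8
L (Max): max(1, 7, 10) = 10
M (Max): max(1, 8, 12, 10) = 12
K (Min): min(10, 12, 12, 2) = 2
O (Max): max(7, 15) = 15
N (Min): min(15, 9, 9, 13) = 9
J (Max): max(2, 9, 10) = 10
Root (Min): min(8, 10, 8, 10) = 8

8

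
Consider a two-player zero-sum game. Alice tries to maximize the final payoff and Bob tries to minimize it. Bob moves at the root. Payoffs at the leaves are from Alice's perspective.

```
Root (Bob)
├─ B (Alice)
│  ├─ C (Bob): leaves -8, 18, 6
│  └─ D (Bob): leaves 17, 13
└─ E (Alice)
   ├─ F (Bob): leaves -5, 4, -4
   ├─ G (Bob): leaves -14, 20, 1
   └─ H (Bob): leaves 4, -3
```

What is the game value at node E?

-3

F: min(-5, 4, -4) = -5
G: min(-14, 20, 1) = -14
H: min(4, -3) = -3
E: max(-5, -14, -3) = -3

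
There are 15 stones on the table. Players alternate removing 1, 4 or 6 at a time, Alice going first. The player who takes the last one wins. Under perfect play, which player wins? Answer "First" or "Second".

Compute winning (W) and losing (L) positions by backward induction:
i:   0  1  2  3  4  5  6  7  8  9 10 11 12 13 14 15
     L  W  L  W  W  L  W  L  W  W  L  W  L  W  W  L
Position 15 is L, so the second player wins.

Second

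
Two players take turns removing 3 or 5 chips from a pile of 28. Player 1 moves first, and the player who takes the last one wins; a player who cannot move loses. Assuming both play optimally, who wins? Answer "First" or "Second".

Positions where the player to move wins (W) vs loses (L):
i:   0  1  2  3  4  5  6  7  8  9 10 11 12 13 14 15 16 17 18 19 20 21 22 23 24 25 26 27 28
     L  L  L  W  W  W  W  W  L  L  L  W  W  W  W  W  L  L  L  W  W  W  W  W  L  L  L  W  W
Position 28 is W, so the first player wins.

First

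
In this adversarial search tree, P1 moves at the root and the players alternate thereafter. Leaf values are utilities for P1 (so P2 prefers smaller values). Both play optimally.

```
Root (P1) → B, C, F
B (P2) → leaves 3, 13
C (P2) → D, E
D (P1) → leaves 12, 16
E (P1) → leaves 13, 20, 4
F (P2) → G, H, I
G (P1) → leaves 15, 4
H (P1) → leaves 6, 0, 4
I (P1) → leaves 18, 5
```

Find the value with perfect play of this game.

16

B (P2): min(3, 13) = 3
D (P1): max(12, 16) = 16
E (P1): max(13, 20, 4) = 20
C (P2): min(16, 20) = 16
G (P1): max(15, 4) = 15
H (P1): max(6, 0, 4) = 6
I (P1): max(18, 5) = 18
F (P2): min(15, 6, 18) = 6
Root (P1): max(3, 16, 6) = 16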